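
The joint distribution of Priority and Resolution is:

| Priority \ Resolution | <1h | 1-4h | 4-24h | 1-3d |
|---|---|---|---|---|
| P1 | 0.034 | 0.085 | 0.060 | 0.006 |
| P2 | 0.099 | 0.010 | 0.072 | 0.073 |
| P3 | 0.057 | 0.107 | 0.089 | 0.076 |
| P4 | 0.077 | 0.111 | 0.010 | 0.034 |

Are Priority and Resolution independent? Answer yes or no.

no

P(Priority=P2) = 0.254 and P(Resolution=1-4h) = 0.313, so their product is 0.07950, but P(Priority=P2, Resolution=1-4h) = 0.010. Since these differ, Priority and Resolution are not independent.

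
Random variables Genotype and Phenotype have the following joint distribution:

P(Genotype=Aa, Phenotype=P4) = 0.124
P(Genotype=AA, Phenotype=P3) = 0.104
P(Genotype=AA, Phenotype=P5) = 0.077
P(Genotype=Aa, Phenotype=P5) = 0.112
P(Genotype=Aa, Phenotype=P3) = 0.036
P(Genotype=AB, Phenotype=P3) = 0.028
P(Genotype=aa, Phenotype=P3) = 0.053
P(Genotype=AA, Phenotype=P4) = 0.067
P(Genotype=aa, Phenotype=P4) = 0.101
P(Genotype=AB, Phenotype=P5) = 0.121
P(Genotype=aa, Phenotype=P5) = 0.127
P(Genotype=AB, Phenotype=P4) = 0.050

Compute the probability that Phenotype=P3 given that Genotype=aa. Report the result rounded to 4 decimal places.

P(Genotype=aa) = 0.053 + 0.101 + 0.127 = 0.281.
P(Phenotype=P3 | Genotype=aa) = 0.053/0.281 = 0.1886.

0.1886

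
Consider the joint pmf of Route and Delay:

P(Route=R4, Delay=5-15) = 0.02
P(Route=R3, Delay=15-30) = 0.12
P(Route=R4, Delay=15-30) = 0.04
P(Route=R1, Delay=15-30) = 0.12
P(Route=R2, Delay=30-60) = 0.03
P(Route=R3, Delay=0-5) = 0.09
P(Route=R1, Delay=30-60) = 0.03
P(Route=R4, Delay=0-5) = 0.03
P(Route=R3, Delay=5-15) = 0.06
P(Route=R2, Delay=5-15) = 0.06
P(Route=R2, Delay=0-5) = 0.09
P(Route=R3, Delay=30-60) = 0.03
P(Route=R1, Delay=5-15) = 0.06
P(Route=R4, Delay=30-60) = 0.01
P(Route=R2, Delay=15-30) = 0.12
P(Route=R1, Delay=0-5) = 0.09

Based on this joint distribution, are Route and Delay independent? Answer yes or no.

Every cell satisfies P(Route,Delay) = P(Route)·P(Delay). For instance P(Route=R3) = 0.30, P(Delay=30-60) = 0.10, and 0.30×0.10 = 0.03 matches the joint entry. So Route and Delay are independent.

yes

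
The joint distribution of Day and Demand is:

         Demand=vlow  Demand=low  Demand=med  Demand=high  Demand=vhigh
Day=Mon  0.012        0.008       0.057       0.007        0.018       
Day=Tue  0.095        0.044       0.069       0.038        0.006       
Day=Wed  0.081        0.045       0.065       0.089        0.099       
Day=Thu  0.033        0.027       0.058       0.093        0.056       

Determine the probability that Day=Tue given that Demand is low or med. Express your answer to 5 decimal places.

0.30295

P(Demand=low) = 0.008 + 0.044 + 0.045 + 0.027 = 0.124.
P(Demand=med) = 0.057 + 0.069 + 0.065 + 0.058 = 0.249.
P(Demand ∈ {low, med}) = 0.124 + 0.249 = 0.373; P(Day=Tue, Demand ∈ {low, med}) = 0.044 + 0.069 = 0.113.
P(Day=Tue | Demand ∈ {low, med}) = 0.113/0.373 = 0.30295.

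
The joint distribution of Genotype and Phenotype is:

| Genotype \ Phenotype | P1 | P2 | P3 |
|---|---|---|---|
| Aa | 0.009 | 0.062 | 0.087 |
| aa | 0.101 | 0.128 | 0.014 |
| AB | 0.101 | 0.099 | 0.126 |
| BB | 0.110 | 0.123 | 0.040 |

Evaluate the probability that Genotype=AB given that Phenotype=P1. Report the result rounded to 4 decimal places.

P(Phenotype=P1) = 0.009 + 0.101 + 0.101 + 0.110 = 0.321.
P(Genotype=AB | Phenotype=P1) = 0.101/0.321 = 0.3146.

0.3146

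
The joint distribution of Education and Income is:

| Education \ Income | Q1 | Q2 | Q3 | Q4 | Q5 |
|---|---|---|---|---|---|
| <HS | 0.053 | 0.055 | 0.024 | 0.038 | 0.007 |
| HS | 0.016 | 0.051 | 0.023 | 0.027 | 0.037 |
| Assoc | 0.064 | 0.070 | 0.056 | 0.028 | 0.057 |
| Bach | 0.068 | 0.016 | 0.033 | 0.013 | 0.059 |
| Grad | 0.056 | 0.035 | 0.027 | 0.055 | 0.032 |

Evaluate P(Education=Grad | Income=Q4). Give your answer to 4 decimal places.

P(Income=Q4) = 0.038 + 0.027 + 0.028 + 0.013 + 0.055 = 0.161.
P(Education=Grad | Income=Q4) = 0.055/0.161 = 0.3416.

0.3416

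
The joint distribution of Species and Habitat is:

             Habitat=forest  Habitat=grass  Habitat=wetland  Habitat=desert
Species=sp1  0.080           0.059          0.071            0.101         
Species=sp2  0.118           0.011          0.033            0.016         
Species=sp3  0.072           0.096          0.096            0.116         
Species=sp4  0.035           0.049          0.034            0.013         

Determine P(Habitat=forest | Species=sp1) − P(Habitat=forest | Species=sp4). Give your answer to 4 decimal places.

-0.0099

P(Species=sp1) = 0.080 + 0.059 + 0.071 + 0.101 = 0.311; P(Habitat=forest | Species=sp1) = 0.080/0.311 = 0.25723.
P(Species=sp4) = 0.035 + 0.049 + 0.034 + 0.013 = 0.131; P(Habitat=forest | Species=sp4) = 0.035/0.131 = 0.26718.
Difference = -0.0099.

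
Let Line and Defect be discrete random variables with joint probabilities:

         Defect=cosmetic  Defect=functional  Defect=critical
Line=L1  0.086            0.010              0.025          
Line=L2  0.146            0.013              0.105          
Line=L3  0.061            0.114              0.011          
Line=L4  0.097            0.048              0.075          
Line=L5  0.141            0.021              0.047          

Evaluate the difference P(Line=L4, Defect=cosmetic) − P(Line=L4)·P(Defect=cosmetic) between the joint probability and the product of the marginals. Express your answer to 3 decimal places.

-0.020

P(Line=L4) = 0.097 + 0.048 + 0.075 = 0.220.
P(Defect=cosmetic) = 0.086 + 0.146 + 0.061 + 0.097 + 0.141 = 0.531.
P(Line=L4, Defect=cosmetic) − P(Line=L4)P(Defect=cosmetic) = 0.097 − 0.220×0.531 = -0.020.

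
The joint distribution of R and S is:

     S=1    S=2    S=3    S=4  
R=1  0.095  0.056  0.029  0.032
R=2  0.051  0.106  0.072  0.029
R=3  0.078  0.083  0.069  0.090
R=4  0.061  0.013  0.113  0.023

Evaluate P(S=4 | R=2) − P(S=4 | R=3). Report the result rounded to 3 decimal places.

P(R=2) = 0.051 + 0.106 + 0.072 + 0.029 = 0.258; P(S=4 | R=2) = 0.029/0.258 = 0.1124.
P(R=3) = 0.078 + 0.083 + 0.069 + 0.090 = 0.320; P(S=4 | R=3) = 0.090/0.320 = 0.2813.
Difference = -0.169.

-0.169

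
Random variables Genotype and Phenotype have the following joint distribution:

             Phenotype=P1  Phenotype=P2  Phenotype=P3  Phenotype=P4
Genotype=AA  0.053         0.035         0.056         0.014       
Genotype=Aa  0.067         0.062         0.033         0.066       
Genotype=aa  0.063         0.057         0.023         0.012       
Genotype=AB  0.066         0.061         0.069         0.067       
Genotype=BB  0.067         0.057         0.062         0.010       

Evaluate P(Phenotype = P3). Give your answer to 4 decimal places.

P(Phenotype=P3) = 0.056 + 0.033 + 0.023 + 0.069 + 0.062 = 0.243.

0.2430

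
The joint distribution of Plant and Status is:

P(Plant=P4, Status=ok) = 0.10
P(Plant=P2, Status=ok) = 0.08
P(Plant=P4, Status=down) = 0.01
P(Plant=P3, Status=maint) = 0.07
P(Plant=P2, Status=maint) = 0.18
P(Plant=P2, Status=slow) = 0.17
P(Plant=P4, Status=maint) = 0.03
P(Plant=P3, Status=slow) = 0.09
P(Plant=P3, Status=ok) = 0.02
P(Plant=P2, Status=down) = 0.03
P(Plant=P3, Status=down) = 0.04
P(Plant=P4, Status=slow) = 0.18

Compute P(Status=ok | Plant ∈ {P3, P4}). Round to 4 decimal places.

P(Plant=P3) = 0.02 + 0.09 + 0.04 + 0.07 = 0.22.
P(Plant=P4) = 0.10 + 0.18 + 0.01 + 0.03 = 0.32.
P(Plant ∈ {P3, P4}) = 0.22 + 0.32 = 0.54; P(Status=ok, Plant ∈ {P3, P4}) = 0.02 + 0.10 = 0.12.
P(Status=ok | Plant ∈ {P3, P4}) = 0.12/0.54 = 0.2222.

0.2222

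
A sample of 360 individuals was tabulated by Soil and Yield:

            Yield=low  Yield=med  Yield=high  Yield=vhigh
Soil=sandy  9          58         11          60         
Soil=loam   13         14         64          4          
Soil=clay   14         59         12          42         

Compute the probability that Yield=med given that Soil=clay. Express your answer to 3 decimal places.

0.465

Total with Soil=clay: 14 + 59 + 12 + 42 = 127.
P(Yield=med | Soil=clay) = 59/127 = 0.465.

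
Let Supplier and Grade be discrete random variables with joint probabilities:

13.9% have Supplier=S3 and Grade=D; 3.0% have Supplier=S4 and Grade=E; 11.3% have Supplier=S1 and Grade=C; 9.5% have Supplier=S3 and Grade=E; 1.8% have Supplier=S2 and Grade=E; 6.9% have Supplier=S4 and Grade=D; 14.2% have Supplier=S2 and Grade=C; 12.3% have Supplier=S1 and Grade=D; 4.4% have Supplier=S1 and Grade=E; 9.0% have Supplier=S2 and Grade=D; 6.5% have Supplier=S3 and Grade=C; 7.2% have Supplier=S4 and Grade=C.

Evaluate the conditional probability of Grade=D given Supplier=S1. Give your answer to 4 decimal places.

0.4393

P(Supplier=S1) = 0.113 + 0.123 + 0.044 = 0.280.
P(Grade=D | Supplier=S1) = 0.123/0.280 = 0.4393.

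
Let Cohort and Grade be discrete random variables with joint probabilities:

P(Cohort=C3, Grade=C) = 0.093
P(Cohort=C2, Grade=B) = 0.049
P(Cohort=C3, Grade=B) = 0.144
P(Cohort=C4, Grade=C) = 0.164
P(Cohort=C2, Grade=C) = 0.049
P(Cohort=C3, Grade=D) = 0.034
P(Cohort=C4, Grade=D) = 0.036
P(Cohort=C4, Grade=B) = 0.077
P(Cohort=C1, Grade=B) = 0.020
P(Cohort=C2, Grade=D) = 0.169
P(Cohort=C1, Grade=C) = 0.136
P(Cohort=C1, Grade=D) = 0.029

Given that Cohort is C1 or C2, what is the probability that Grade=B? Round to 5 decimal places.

0.15265

P(Cohort=C1) = 0.020 + 0.136 + 0.029 = 0.185.
P(Cohort=C2) = 0.049 + 0.049 + 0.169 = 0.267.
P(Cohort ∈ {C1, C2}) = 0.185 + 0.267 = 0.452; P(Grade=B, Cohort ∈ {C1, C2}) = 0.020 + 0.049 = 0.069.
P(Grade=B | Cohort ∈ {C1, C2}) = 0.069/0.452 = 0.15265.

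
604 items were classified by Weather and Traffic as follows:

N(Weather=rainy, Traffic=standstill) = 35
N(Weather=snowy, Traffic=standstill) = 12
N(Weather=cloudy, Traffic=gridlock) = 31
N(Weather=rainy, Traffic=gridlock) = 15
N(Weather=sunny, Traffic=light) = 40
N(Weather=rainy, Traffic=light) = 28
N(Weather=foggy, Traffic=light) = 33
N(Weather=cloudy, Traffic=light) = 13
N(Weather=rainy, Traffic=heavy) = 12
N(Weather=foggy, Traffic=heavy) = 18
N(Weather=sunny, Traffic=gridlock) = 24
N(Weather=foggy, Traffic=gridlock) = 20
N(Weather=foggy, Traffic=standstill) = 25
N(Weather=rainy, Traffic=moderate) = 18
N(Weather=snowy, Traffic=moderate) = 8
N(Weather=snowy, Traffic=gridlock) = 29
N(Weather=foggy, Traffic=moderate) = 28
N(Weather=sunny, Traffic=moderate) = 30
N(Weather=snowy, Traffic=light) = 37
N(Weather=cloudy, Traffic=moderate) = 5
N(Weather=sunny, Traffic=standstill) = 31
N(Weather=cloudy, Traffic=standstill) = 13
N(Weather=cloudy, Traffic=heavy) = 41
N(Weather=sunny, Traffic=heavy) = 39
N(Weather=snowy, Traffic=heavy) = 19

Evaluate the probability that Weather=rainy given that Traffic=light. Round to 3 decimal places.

Total with Traffic=light: 40 + 13 + 28 + 37 + 33 = 151.
P(Weather=rainy | Traffic=light) = 28/151 = 0.185.

0.185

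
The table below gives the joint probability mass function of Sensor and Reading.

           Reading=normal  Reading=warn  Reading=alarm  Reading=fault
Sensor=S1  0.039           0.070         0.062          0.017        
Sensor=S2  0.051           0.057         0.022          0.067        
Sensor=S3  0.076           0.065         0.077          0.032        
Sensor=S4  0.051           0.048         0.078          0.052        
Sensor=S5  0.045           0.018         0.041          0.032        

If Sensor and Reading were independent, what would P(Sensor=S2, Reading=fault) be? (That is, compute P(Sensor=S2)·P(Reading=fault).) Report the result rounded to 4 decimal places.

0.0394

P(Sensor=S2) = 0.051 + 0.057 + 0.022 + 0.067 = 0.197.
P(Reading=fault) = 0.017 + 0.067 + 0.032 + 0.052 + 0.032 = 0.200.
Product: 0.197 × 0.200 = 0.0394.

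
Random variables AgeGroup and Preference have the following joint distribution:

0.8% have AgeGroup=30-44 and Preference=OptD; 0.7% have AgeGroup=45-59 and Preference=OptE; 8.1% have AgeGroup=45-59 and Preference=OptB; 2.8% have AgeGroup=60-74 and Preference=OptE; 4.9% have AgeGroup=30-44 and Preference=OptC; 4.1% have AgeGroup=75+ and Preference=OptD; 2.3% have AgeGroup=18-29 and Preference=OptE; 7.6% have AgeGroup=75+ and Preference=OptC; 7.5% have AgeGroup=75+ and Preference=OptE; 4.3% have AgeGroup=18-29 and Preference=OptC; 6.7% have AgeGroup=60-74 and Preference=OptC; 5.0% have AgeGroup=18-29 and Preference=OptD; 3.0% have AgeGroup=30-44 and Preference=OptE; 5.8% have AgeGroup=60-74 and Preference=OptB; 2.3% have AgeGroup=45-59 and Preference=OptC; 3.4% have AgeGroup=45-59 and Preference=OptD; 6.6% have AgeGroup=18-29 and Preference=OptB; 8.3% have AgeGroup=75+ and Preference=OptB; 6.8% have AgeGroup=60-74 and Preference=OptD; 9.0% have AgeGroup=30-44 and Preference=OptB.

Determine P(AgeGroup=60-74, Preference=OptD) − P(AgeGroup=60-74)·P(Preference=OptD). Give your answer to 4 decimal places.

0.0236

P(AgeGroup=60-74) = 0.058 + 0.067 + 0.068 + 0.028 = 0.221.
P(Preference=OptD) = 0.050 + 0.008 + 0.034 + 0.068 + 0.041 = 0.201.
P(AgeGroup=60-74, Preference=OptD) − P(AgeGroup=60-74)P(Preference=OptD) = 0.068 − 0.221×0.201 = 0.0236.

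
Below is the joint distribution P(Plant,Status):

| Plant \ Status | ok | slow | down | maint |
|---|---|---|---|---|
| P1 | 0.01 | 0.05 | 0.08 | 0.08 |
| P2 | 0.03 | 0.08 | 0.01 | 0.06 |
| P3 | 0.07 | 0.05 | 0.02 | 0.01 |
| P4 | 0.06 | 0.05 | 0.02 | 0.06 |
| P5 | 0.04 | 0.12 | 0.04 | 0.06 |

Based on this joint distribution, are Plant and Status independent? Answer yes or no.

no

P(Plant=P1) = 0.22 and P(Status=down) = 0.17, so their product is 0.0374, but P(Plant=P1, Status=down) = 0.08. Since these differ, Plant and Status are not independent.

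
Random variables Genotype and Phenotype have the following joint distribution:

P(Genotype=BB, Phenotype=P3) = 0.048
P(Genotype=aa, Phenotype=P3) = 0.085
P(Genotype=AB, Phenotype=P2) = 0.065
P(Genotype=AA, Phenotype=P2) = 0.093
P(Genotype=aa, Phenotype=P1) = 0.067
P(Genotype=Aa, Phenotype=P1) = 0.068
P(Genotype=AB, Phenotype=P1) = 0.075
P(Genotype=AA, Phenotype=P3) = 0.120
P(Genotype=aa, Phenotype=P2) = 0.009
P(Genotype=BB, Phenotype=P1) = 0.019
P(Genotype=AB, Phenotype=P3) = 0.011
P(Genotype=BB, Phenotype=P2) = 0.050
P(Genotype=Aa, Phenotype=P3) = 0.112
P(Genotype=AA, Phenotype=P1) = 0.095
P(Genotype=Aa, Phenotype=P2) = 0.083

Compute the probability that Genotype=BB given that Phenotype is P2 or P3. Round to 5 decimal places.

P(Phenotype=P2) = 0.093 + 0.083 + 0.009 + 0.065 + 0.050 = 0.300.
P(Phenotype=P3) = 0.120 + 0.112 + 0.085 + 0.011 + 0.048 = 0.376.
P(Phenotype ∈ {P2, P3}) = 0.300 + 0.376 = 0.676; P(Genotype=BB, Phenotype ∈ {P2, P3}) = 0.050 + 0.048 = 0.098.
P(Genotype=BB | Phenotype ∈ {P2, P3}) = 0.098/0.676 = 0.14497.

0.14497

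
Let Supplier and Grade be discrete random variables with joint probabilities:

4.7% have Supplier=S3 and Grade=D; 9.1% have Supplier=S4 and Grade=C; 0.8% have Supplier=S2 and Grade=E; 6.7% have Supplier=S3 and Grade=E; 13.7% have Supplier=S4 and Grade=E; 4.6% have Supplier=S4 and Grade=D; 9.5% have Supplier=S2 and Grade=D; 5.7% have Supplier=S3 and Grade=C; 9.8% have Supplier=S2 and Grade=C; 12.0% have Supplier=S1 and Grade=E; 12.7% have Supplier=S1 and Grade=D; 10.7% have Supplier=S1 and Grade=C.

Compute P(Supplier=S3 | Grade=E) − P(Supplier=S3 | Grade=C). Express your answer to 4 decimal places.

0.0403

P(Grade=E) = 0.120 + 0.008 + 0.067 + 0.137 = 0.332; P(Supplier=S3 | Grade=E) = 0.067/0.332 = 0.20181.
P(Grade=C) = 0.107 + 0.098 + 0.057 + 0.091 = 0.353; P(Supplier=S3 | Grade=C) = 0.057/0.353 = 0.16147.
Difference = 0.0403.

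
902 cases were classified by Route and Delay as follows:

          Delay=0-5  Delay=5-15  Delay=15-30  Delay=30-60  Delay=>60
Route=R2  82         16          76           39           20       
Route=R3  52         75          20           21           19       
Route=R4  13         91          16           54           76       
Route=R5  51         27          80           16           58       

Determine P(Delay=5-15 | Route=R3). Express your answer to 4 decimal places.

0.4011

Total with Route=R3: 52 + 75 + 20 + 21 + 19 = 187.
P(Delay=5-15 | Route=R3) = 75/187 = 0.4011.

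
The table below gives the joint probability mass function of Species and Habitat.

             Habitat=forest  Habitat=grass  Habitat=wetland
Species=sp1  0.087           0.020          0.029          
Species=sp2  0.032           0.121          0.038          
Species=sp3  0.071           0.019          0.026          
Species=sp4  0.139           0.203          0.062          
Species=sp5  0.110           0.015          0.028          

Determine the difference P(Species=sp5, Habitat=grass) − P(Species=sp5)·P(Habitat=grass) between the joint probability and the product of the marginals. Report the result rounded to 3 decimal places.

P(Species=sp5) = 0.110 + 0.015 + 0.028 = 0.153.
P(Habitat=grass) = 0.020 + 0.121 + 0.019 + 0.203 + 0.015 = 0.378.
P(Species=sp5, Habitat=grass) − P(Species=sp5)P(Habitat=grass) = 0.015 − 0.153×0.378 = -0.043.

-0.043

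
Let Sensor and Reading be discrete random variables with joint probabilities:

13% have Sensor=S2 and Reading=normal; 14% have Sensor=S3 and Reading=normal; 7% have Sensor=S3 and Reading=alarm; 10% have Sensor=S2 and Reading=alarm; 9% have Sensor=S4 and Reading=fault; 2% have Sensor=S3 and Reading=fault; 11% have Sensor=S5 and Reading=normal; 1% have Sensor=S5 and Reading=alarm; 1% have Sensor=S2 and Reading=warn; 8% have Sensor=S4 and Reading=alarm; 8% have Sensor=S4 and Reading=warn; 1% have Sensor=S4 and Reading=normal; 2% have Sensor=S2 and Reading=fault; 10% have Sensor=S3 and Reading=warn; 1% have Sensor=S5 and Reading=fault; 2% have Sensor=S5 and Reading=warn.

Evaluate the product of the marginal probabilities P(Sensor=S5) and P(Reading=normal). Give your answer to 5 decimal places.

0.05850

P(Sensor=S5) = 0.11 + 0.02 + 0.01 + 0.01 = 0.15.
P(Reading=normal) = 0.13 + 0.14 + 0.01 + 0.11 = 0.39.
Product: 0.15 × 0.39 = 0.05850.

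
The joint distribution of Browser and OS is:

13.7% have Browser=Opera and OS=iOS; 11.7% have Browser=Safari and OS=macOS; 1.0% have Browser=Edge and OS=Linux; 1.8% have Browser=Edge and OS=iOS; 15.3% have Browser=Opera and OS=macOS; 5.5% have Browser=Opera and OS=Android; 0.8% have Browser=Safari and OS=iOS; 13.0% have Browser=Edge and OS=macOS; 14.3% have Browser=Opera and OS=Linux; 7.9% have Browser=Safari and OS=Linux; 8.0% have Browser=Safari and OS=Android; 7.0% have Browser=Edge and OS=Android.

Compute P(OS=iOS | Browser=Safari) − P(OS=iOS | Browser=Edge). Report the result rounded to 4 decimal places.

P(Browser=Safari) = 0.117 + 0.079 + 0.008 + 0.080 = 0.284; P(OS=iOS | Browser=Safari) = 0.008/0.284 = 0.02817.
P(Browser=Edge) = 0.130 + 0.010 + 0.018 + 0.070 = 0.228; P(OS=iOS | Browser=Edge) = 0.018/0.228 = 0.07895.
Difference = -0.0508.

-0.0508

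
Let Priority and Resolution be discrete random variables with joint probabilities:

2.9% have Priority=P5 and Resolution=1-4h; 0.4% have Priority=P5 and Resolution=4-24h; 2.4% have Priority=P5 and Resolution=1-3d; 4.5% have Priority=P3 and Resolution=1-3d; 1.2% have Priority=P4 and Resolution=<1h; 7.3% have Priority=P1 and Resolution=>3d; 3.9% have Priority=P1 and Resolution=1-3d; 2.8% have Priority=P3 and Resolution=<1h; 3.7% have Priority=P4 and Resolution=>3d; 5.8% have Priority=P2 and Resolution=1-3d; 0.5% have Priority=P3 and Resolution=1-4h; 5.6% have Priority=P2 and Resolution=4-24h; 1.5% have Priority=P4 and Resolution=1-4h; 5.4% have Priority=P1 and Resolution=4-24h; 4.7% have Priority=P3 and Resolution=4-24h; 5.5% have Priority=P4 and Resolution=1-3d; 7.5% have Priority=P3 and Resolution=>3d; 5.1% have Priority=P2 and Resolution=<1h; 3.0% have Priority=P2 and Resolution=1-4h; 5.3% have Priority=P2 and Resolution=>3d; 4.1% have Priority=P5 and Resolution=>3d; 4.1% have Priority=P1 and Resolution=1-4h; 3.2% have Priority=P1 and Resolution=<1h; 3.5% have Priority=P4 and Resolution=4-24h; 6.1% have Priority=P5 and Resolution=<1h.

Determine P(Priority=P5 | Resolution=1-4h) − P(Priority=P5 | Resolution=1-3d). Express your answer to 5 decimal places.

P(Resolution=1-4h) = 0.041 + 0.030 + 0.005 + 0.015 + 0.029 = 0.120; P(Priority=P5 | Resolution=1-4h) = 0.029/0.120 = 0.241667.
P(Resolution=1-3d) = 0.039 + 0.058 + 0.045 + 0.055 + 0.024 = 0.221; P(Priority=P5 | Resolution=1-3d) = 0.024/0.221 = 0.108597.
Difference = 0.13307.

0.13307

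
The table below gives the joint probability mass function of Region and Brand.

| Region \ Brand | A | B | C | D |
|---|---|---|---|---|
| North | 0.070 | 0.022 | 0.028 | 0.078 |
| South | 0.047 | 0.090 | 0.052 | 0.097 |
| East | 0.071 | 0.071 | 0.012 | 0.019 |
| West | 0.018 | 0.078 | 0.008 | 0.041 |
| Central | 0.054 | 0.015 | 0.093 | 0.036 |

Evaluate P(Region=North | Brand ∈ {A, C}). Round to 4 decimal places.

0.2163

P(Brand=A) = 0.070 + 0.047 + 0.071 + 0.018 + 0.054 = 0.260.
P(Brand=C) = 0.028 + 0.052 + 0.012 + 0.008 + 0.093 = 0.193.
P(Brand ∈ {A, C}) = 0.260 + 0.193 = 0.453; P(Region=North, Brand ∈ {A, C}) = 0.070 + 0.028 = 0.098.
P(Region=North | Brand ∈ {A, C}) = 0.098/0.453 = 0.2163.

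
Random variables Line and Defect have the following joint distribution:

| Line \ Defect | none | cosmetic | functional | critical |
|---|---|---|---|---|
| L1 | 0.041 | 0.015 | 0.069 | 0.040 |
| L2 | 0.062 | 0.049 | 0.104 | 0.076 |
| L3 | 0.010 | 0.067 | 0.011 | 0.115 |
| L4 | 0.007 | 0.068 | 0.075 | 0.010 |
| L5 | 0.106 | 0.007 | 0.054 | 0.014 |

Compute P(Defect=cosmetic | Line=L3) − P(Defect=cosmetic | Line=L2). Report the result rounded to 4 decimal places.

P(Line=L3) = 0.010 + 0.067 + 0.011 + 0.115 = 0.203; P(Defect=cosmetic | Line=L3) = 0.067/0.203 = 0.33005.
P(Line=L2) = 0.062 + 0.049 + 0.104 + 0.076 = 0.291; P(Defect=cosmetic | Line=L2) = 0.049/0.291 = 0.16838.
Difference = 0.1617.

0.1617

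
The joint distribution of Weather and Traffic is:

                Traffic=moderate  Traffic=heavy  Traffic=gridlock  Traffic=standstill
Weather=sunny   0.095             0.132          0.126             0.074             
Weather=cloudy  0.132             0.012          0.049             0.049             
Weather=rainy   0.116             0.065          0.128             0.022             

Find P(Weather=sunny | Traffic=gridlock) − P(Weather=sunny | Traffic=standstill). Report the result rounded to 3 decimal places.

-0.095

P(Traffic=gridlock) = 0.126 + 0.049 + 0.128 = 0.303; P(Weather=sunny | Traffic=gridlock) = 0.126/0.303 = 0.4158.
P(Traffic=standstill) = 0.074 + 0.049 + 0.022 = 0.145; P(Weather=sunny | Traffic=standstill) = 0.074/0.145 = 0.5103.
Difference = -0.095.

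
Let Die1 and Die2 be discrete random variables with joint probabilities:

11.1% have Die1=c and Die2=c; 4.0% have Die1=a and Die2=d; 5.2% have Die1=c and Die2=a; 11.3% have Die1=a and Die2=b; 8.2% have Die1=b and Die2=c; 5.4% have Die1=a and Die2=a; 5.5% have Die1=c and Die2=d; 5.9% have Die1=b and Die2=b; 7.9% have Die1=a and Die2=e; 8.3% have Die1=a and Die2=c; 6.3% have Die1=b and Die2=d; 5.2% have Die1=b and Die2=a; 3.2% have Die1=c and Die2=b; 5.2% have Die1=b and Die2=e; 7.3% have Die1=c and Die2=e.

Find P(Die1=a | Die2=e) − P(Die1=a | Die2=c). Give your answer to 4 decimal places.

0.0865

P(Die2=e) = 0.079 + 0.052 + 0.073 = 0.204; P(Die1=a | Die2=e) = 0.079/0.204 = 0.38725.
P(Die2=c) = 0.083 + 0.082 + 0.111 = 0.276; P(Die1=a | Die2=c) = 0.083/0.276 = 0.30072.
Difference = 0.0865.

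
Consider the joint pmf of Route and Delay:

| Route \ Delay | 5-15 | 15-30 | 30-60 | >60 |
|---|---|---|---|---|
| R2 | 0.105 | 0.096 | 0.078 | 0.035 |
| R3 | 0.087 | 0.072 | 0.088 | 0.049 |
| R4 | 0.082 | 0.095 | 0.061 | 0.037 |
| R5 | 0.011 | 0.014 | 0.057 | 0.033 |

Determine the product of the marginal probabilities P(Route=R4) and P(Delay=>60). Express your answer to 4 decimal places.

0.0424

P(Route=R4) = 0.082 + 0.095 + 0.061 + 0.037 = 0.275.
P(Delay=>60) = 0.035 + 0.049 + 0.037 + 0.033 = 0.154.
Product: 0.275 × 0.154 = 0.0424.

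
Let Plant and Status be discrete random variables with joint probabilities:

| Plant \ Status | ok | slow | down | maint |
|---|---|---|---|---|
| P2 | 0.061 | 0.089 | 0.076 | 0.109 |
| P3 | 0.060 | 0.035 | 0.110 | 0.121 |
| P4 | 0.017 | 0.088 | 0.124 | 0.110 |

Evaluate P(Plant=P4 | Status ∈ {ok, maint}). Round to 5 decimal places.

0.26569

P(Status=ok) = 0.061 + 0.060 + 0.017 = 0.138.
P(Status=maint) = 0.109 + 0.121 + 0.110 = 0.340.
P(Status ∈ {ok, maint}) = 0.138 + 0.340 = 0.478; P(Plant=P4, Status ∈ {ok, maint}) = 0.017 + 0.110 = 0.127.
P(Plant=P4 | Status ∈ {ok, maint}) = 0.127/0.478 = 0.26569.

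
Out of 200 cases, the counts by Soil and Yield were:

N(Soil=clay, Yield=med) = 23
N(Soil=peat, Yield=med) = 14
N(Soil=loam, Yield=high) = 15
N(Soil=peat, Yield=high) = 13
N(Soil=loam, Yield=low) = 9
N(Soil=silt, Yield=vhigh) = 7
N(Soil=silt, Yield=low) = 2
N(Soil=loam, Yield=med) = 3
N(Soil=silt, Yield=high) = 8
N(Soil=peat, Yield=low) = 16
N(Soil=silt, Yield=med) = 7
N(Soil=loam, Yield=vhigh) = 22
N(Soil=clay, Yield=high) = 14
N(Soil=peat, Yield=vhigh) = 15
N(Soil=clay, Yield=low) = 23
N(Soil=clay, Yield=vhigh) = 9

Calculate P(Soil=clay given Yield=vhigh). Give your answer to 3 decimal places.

Total with Yield=vhigh: 22 + 9 + 7 + 15 = 53.
P(Soil=clay | Yield=vhigh) = 9/53 = 0.170.

0.170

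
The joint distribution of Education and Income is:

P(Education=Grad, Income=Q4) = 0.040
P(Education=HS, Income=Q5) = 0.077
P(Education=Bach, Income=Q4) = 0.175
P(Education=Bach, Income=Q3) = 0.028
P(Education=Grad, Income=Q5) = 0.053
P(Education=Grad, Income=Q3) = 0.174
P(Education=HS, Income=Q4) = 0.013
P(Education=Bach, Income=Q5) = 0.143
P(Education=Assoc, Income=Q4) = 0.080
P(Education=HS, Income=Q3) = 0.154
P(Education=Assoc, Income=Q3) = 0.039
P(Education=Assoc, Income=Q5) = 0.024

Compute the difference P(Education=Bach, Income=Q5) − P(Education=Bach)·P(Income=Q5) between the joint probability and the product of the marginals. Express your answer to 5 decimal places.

0.04024

P(Education=Bach) = 0.028 + 0.175 + 0.143 = 0.346.
P(Income=Q5) = 0.077 + 0.024 + 0.143 + 0.053 = 0.297.
P(Education=Bach, Income=Q5) − P(Education=Bach)P(Income=Q5) = 0.143 − 0.346×0.297 = 0.04024.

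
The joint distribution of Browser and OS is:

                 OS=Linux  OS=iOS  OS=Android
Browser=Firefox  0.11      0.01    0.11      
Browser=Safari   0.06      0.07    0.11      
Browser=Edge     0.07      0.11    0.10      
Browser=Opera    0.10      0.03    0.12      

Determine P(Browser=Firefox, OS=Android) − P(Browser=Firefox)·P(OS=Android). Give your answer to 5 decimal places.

P(Browser=Firefox) = 0.11 + 0.01 + 0.11 = 0.23.
P(OS=Android) = 0.11 + 0.11 + 0.10 + 0.12 = 0.44.
P(Browser=Firefox, OS=Android) − P(Browser=Firefox)P(OS=Android) = 0.11 − 0.23×0.44 = 0.00880.

0.00880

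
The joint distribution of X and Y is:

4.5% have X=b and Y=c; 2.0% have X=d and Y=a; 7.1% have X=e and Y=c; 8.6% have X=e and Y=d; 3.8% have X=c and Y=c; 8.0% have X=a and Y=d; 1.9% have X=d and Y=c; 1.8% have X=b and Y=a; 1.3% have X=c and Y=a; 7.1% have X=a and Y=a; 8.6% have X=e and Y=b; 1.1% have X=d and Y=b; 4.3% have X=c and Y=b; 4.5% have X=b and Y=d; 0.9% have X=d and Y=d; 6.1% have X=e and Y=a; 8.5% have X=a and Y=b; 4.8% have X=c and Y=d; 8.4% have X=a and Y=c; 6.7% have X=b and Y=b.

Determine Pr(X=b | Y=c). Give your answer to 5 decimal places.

P(Y=c) = 0.084 + 0.045 + 0.038 + 0.019 + 0.071 = 0.257.
P(X=b | Y=c) = 0.045/0.257 = 0.17510.

0.17510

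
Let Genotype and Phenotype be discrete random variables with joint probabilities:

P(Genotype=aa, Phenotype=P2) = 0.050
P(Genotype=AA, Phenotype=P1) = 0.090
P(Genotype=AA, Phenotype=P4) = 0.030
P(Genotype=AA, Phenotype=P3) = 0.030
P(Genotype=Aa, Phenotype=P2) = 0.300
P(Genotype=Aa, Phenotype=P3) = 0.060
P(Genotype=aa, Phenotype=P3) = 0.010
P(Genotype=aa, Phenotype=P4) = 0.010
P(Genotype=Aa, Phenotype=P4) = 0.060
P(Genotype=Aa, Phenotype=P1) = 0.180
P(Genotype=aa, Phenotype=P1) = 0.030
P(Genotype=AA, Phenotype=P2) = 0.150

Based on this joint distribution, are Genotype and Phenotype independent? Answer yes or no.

yes

Every cell satisfies P(Genotype,Phenotype) = P(Genotype)·P(Phenotype). For instance P(Genotype=Aa) = 0.600, P(Phenotype=P3) = 0.100, and 0.600×0.100 = 0.060 matches the joint entry. So Genotype and Phenotype are independent.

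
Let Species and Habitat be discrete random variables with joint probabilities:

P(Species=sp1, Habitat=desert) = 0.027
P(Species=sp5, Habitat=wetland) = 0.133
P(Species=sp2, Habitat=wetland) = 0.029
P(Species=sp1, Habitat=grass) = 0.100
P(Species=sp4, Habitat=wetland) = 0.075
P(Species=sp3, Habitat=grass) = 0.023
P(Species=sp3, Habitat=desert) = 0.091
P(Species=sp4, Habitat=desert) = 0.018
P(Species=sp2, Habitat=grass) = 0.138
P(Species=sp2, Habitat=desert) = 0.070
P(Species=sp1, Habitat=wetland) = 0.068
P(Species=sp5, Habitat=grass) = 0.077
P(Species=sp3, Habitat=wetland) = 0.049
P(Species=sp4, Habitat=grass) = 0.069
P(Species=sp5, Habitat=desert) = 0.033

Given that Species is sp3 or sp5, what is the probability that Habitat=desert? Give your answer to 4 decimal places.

P(Species=sp3) = 0.023 + 0.049 + 0.091 = 0.163.
P(Species=sp5) = 0.077 + 0.133 + 0.033 = 0.243.
P(Species ∈ {sp3, sp5}) = 0.163 + 0.243 = 0.406; P(Habitat=desert, Species ∈ {sp3, sp5}) = 0.091 + 0.033 = 0.124.
P(Habitat=desert | Species ∈ {sp3, sp5}) = 0.124/0.406 = 0.3054.

0.3054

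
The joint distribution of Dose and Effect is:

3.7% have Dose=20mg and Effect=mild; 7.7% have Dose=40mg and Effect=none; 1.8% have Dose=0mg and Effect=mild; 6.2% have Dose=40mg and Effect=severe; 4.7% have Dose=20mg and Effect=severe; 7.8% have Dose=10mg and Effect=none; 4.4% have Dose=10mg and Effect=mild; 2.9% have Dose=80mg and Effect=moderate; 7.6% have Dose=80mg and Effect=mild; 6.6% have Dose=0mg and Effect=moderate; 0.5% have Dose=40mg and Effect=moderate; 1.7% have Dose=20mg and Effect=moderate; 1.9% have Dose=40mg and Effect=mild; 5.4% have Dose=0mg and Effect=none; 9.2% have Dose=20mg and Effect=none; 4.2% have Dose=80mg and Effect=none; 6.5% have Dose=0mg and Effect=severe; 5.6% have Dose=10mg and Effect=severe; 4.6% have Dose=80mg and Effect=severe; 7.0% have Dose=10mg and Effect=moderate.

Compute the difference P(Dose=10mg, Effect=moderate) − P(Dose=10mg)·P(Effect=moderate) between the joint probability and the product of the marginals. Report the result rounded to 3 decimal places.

P(Dose=10mg) = 0.078 + 0.044 + 0.070 + 0.056 = 0.248.
P(Effect=moderate) = 0.066 + 0.070 + 0.017 + 0.005 + 0.029 = 0.187.
P(Dose=10mg, Effect=moderate) − P(Dose=10mg)P(Effect=moderate) = 0.070 − 0.248×0.187 = 0.024.

0.024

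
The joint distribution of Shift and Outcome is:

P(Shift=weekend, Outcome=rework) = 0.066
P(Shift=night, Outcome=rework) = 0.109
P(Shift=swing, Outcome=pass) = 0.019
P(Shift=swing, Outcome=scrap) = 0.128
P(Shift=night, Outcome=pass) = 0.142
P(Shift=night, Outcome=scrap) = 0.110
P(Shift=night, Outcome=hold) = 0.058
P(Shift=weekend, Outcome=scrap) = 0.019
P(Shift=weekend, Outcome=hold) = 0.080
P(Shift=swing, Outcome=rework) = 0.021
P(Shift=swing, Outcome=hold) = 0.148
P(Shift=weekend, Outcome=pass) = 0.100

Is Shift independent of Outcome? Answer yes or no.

P(Shift=swing) = 0.316 and P(Outcome=pass) = 0.261, so their product is 0.08248, but P(Shift=swing, Outcome=pass) = 0.019. Since these differ, Shift and Outcome are not independent.

no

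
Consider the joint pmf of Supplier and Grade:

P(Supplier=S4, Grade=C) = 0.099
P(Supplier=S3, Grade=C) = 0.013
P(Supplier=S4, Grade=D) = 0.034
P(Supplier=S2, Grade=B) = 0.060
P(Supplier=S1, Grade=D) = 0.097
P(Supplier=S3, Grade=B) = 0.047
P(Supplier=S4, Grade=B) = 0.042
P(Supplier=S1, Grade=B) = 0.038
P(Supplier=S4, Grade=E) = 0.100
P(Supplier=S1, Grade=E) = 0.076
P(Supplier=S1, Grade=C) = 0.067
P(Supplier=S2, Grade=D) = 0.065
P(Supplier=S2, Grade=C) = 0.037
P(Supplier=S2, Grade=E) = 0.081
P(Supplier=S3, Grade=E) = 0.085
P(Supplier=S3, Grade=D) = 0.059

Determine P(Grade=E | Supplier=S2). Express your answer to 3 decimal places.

0.333

P(Supplier=S2) = 0.060 + 0.037 + 0.065 + 0.081 = 0.243.
P(Grade=E | Supplier=S2) = 0.081/0.243 = 0.333.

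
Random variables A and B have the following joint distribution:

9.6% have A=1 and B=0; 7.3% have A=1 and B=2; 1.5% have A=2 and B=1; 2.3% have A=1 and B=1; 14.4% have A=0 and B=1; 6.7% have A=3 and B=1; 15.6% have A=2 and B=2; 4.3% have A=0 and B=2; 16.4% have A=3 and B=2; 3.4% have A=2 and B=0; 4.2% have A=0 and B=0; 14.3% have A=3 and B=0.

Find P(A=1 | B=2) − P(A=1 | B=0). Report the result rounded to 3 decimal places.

P(B=2) = 0.043 + 0.073 + 0.156 + 0.164 = 0.436; P(A=1 | B=2) = 0.073/0.436 = 0.1674.
P(B=0) = 0.042 + 0.096 + 0.034 + 0.143 = 0.315; P(A=1 | B=0) = 0.096/0.315 = 0.3048.
Difference = -0.137.

-0.137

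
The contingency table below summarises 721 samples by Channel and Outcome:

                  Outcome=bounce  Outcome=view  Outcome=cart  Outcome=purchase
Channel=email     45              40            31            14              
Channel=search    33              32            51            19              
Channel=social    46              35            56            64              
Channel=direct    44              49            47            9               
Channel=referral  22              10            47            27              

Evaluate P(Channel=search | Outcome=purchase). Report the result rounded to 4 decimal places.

0.1429

Total with Outcome=purchase: 14 + 19 + 64 + 9 + 27 = 133.
P(Channel=search | Outcome=purchase) = 19/133 = 0.1429.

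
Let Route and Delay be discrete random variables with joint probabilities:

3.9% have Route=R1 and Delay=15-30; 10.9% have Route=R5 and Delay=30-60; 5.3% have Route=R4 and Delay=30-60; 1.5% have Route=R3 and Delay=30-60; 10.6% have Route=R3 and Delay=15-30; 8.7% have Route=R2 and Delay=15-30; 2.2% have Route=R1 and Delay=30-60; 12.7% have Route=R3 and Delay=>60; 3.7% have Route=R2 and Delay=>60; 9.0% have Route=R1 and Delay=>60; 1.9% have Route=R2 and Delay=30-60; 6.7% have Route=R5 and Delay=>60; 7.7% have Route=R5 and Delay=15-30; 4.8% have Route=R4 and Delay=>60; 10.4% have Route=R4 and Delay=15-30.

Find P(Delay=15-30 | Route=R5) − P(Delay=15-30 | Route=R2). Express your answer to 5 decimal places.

-0.30404

P(Route=R5) = 0.077 + 0.109 + 0.067 = 0.253; P(Delay=15-30 | Route=R5) = 0.077/0.253 = 0.304348.
P(Route=R2) = 0.087 + 0.019 + 0.037 = 0.143; P(Delay=15-30 | Route=R2) = 0.087/0.143 = 0.608392.
Difference = -0.30404.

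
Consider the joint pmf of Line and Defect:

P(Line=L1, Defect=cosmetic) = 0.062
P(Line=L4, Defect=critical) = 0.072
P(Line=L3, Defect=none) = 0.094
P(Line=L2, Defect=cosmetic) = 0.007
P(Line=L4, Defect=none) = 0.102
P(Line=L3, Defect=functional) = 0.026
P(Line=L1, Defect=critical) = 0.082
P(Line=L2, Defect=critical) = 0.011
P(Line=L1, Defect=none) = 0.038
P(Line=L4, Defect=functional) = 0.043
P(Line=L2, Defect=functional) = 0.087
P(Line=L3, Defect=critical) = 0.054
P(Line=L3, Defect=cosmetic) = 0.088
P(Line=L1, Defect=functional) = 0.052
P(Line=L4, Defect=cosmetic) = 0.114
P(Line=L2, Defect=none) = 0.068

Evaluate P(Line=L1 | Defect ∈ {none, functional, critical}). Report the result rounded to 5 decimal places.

P(Defect=none) = 0.038 + 0.068 + 0.094 + 0.102 = 0.302.
P(Defect=functional) = 0.052 + 0.087 + 0.026 + 0.043 = 0.208.
P(Defect=critical) = 0.082 + 0.011 + 0.054 + 0.072 = 0.219.
P(Defect ∈ {none, functional, critical}) = 0.302 + 0.208 + 0.219 = 0.729; P(Line=L1, Defect ∈ {none, functional, critical}) = 0.038 + 0.052 + 0.082 = 0.172.
P(Line=L1 | Defect ∈ {none, functional, critical}) = 0.172/0.729 = 0.23594.

0.23594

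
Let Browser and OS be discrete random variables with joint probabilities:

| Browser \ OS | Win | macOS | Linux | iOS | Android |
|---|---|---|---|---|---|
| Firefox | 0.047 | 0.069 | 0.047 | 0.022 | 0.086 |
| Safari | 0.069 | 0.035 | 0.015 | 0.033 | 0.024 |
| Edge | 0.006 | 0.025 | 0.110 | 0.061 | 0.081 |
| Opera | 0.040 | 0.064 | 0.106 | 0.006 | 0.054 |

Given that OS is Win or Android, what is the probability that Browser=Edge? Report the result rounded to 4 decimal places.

P(OS=Win) = 0.047 + 0.069 + 0.006 + 0.040 = 0.162.
P(OS=Android) = 0.086 + 0.024 + 0.081 + 0.054 = 0.245.
P(OS ∈ {Win, Android}) = 0.162 + 0.245 = 0.407; P(Browser=Edge, OS ∈ {Win, Android}) = 0.006 + 0.081 = 0.087.
P(Browser=Edge | OS ∈ {Win, Android}) = 0.087/0.407 = 0.2138.

0.2138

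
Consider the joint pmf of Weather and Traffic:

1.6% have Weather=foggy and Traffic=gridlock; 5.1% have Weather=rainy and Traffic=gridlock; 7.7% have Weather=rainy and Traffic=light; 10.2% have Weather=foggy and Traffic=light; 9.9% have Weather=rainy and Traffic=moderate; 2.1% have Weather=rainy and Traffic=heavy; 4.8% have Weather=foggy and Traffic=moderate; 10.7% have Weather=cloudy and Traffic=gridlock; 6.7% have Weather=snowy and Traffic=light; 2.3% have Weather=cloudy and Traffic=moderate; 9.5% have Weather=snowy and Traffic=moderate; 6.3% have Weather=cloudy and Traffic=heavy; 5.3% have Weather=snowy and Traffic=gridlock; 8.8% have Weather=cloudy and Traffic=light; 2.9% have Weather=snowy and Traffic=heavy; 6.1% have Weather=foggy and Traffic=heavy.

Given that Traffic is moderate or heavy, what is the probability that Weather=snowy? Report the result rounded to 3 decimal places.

P(Traffic=moderate) = 0.023 + 0.099 + 0.095 + 0.048 = 0.265.
P(Traffic=heavy) = 0.063 + 0.021 + 0.029 + 0.061 = 0.174.
P(Traffic ∈ {moderate, heavy}) = 0.265 + 0.174 = 0.439; P(Weather=snowy, Traffic ∈ {moderate, heavy}) = 0.095 + 0.029 = 0.124.
P(Weather=snowy | Traffic ∈ {moderate, heavy}) = 0.124/0.439 = 0.282.

0.282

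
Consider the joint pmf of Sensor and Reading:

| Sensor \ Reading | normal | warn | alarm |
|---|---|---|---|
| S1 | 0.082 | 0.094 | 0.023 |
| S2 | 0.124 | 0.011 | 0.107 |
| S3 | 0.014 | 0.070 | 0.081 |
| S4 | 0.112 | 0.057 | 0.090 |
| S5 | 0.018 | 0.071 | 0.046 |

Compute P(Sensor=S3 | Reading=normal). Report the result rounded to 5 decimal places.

0.04000

P(Reading=normal) = 0.082 + 0.124 + 0.014 + 0.112 + 0.018 = 0.350.
P(Sensor=S3 | Reading=normal) = 0.014/0.350 = 0.04000.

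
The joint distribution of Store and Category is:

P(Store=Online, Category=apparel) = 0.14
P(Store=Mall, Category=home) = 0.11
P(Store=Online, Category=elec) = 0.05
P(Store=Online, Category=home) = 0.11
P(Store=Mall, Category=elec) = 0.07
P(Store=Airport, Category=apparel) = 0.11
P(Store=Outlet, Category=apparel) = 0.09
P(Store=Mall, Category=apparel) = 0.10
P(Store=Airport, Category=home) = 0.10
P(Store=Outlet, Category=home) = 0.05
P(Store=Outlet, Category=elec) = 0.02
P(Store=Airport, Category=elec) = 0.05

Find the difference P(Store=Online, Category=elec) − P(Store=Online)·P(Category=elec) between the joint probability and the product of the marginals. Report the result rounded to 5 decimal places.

-0.00700

P(Store=Online) = 0.14 + 0.05 + 0.11 = 0.30.
P(Category=elec) = 0.07 + 0.05 + 0.02 + 0.05 = 0.19.
P(Store=Online, Category=elec) − P(Store=Online)P(Category=elec) = 0.05 − 0.30×0.19 = -0.00700.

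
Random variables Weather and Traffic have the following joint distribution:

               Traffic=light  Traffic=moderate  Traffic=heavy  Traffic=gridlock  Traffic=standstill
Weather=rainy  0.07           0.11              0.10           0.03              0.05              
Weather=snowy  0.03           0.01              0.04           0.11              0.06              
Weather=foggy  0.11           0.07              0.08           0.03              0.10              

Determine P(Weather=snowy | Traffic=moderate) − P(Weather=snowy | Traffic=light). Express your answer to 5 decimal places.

-0.09023

P(Traffic=moderate) = 0.11 + 0.01 + 0.07 = 0.19; P(Weather=snowy | Traffic=moderate) = 0.01/0.19 = 0.052632.
P(Traffic=light) = 0.07 + 0.03 + 0.11 = 0.21; P(Weather=snowy | Traffic=light) = 0.03/0.21 = 0.142857.
Difference = -0.09023.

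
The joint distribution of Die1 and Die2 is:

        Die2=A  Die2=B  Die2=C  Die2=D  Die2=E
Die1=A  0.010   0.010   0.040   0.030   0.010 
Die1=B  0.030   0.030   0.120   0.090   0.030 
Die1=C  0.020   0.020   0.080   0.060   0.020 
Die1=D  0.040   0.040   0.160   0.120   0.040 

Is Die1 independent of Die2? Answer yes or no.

Every cell satisfies P(Die1,Die2) = P(Die1)·P(Die2). For instance P(Die1=B) = 0.300, P(Die2=E) = 0.100, and 0.300×0.100 = 0.030 matches the joint entry. So Die1 and Die2 are independent.

yes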